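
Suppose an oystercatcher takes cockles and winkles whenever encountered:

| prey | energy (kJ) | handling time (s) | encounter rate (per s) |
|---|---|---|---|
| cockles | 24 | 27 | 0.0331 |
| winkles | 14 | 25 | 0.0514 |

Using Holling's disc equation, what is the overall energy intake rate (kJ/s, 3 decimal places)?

0.476 kJ/s

R = (0.0331×24 + 0.0514×14) / (1 + 0.0331×27 + 0.0514×25) = 1.514/3.179 = 0.4763 kJ/s.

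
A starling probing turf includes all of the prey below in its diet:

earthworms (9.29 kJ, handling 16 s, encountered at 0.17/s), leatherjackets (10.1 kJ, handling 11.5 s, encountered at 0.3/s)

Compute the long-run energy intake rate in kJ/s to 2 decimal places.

Energy encountered per unit search time: 0.17×9.29 + 0.3×10.1 = 4.609 kJ/s.
Handling time per unit search time: 0.17×16 + 0.3×11.5 = 6.17.
Rate = 4.609/(1 + 6.17) = 0.6429 kJ/s.

0.64 kJ/s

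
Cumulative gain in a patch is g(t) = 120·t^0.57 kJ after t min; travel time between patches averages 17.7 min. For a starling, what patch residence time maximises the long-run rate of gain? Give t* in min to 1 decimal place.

By the marginal value theorem, leave when the instantaneous gain rate g'(t) equals the habitat-wide average g(t)/(T + t).
g'(t) = 0.57·120·t^-0.43. Setting 0.57·120·t^-0.43 = 120·t^0.57/(17.7+t) gives 0.57(17.7+t) = t, so 0.43·t = 0.57×17.7.
t* = 0.57×17.7/0.43 = 23.46 min.

23.5 min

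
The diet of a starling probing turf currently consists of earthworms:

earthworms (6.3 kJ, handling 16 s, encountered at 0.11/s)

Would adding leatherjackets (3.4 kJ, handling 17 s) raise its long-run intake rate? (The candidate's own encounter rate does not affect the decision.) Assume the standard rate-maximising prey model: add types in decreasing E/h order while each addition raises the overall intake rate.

No

Intake rate on the current diet: R = (0.11×6.3) / (1 + 0.11×16) = 0.693/2.76 = 0.2511 kJ/s.
leatherjackets: E/h = 3.4/17 = 0.2 kJ/s.
0.2 < 0.2511, so adding leatherjackets would lower the average — exclude it.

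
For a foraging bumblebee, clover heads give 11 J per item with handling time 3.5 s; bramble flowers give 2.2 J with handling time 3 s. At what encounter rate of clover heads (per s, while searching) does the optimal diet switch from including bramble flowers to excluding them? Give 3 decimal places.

0.087 per s

The zero-one rule: include bramble flowers iff E₂/h₂ > λE₁/(1+λh₁). Equality gives the switch point.
λE₁h₂ = E₂ + λE₂h₁ ⇒ λ = E₂/(E₁h₂ − E₂h₁) = 2.2/(33 − 7.7) = 0.08696 per s.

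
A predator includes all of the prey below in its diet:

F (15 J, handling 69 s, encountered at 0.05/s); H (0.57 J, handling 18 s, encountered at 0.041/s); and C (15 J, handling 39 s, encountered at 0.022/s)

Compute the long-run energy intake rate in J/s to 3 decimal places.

0.182 J/s

Energy encountered per unit search time: 0.05×15 + 0.041×0.57 + 0.022×15 = 1.103 J/s.
Handling time per unit search time: 0.05×69 + 0.041×18 + 0.022×39 = 5.046.
Rate = 1.103/(1 + 5.046) = 0.1825 J/s.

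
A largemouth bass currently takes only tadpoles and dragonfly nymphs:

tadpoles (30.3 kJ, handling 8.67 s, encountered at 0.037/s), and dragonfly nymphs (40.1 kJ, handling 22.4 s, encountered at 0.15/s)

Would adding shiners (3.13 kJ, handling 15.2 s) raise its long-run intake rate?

Current rate: (0.037×30.3 + 0.15×40.1)/(1 + 0.037×8.67 + 0.15×22.4) = 1.525 kJ/s.
shiners: E/h = 3.13/15.2 = 0.2059 kJ/s.
Since 0.2059 < R, time spent handling shiners is better spent searching.

No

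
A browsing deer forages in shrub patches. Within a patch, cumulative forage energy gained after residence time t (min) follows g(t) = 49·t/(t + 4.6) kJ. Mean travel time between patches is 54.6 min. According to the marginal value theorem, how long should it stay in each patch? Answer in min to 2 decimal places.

15.85 min

By the marginal value theorem, leave when the instantaneous gain rate g'(t) equals the habitat-wide average g(t)/(T + t).
g'(t) = 49·4.6/(t + 4.6)². Setting 49·4.6/(t+4.6)² = 49t/[(t+4.6)(54.6+t)] gives 4.6(54.6+t) = t(t+4.6), so t² = 4.6×54.6 = 251.2.
t* = √251.2 = 15.85 min.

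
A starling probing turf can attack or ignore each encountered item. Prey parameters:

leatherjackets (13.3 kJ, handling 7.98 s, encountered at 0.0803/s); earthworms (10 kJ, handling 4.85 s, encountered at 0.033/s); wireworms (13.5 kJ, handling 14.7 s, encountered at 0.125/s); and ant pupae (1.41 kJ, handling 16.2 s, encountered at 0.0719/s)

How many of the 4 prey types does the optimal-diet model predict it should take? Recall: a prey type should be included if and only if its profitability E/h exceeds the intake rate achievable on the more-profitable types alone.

3

Rank by E/h (kJ/s): earthworms 2.06, leatherjackets 1.67, wireworms 0.918, ant pupae 0.087. Include each in turn until the next type's E/h falls below the running intake rate.
Rate on top 1: 0.2845. leatherjackets: 1.67 > 0.2845 → include.
Rate on top 2: 0.7763. wireworms: 0.918 > 0.7763 → include.
Rate on top 3: 0.848. ant pupae: 0.087 < 0.848 → exclude; stop.
Optimal diet: earthworms, leatherjackets, wireworms — 3 of 4 types.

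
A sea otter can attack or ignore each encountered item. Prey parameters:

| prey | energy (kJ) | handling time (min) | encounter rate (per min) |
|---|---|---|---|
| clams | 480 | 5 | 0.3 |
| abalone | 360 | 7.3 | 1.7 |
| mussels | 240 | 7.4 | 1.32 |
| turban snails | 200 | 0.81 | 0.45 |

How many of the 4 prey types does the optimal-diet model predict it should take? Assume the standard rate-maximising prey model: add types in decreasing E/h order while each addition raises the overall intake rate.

E/h in descending order: turban snails 247, clams 96, abalone 49.3, mussels 32.4 kJ/min. The optimal diet is the largest prefix of this list for which every included type satisfies E_i/h_i > R on the types above it.
Rate on top 1: 65.96. clams: 96 > 65.96 → include.
Rate on top 2: 81.69. abalone: 49.3 < 81.69 → exclude; stop.
Optimal diet: turban snails, clams — 2 of 4 types.

2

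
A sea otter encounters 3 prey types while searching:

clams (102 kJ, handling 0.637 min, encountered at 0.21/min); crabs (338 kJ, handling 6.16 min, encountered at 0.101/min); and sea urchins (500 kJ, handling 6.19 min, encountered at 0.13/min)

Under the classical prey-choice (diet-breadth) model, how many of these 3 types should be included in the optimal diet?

Rank by E/h (kJ/min): clams 160, sea urchins 80.8, crabs 54.9. Include each in turn until the next type's E/h falls below the running intake rate.
Rate on top 1: 18.89. sea urchins: 80.8 > 18.89 → include.
Rate on top 2: 44.58. crabs: 54.9 > 44.58 → include.
Optimal diet: clams, sea urchins, crabs — 3 of 3 types.

3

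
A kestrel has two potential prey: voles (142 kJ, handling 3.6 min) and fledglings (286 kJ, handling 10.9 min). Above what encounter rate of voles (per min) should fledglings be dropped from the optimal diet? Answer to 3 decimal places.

Drop fledglings once their profitability E₂/h₂ falls below the rate achievable on voles alone: E₂/h₂ = λE₁/(1 + λh₁).
Solve for λ: λE₁h₂ = E₂(1 + λh₁) → λ(E₁h₂ − E₂h₁) = E₂ → λ = E₂/(E₁h₂ − E₂h₁).
λ = 286/(142×10.9 − 286×3.6) = 286/518.2 = 0.5519 per min.

0.552 per min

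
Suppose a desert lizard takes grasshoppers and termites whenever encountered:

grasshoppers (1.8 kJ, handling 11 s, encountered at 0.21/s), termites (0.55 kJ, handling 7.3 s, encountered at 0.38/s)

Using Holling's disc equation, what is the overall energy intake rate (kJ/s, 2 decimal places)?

Energy encountered per unit search time: 0.21×1.8 + 0.38×0.55 = 0.587 kJ/s.
Handling time per unit search time: 0.21×11 + 0.38×7.3 = 5.084.
Rate = 0.587/(1 + 5.084) = 0.09648 kJ/s.

0.10 kJ/s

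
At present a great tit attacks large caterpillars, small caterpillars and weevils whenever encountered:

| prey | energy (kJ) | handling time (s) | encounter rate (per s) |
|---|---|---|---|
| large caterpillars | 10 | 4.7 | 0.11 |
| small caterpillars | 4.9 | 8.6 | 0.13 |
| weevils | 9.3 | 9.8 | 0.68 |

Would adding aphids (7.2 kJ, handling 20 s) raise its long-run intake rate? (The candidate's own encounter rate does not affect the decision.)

Current rate: (0.11×10 + 0.13×4.9 + 0.68×9.3)/(1 + 0.11×4.7 + 0.13×8.6 + 0.68×9.8) = 0.8669 kJ/s.
Profitability of aphids: 7.2/20 = 0.36 kJ/s.
Since 0.36 < R, time spent handling aphids is better spent searching.

No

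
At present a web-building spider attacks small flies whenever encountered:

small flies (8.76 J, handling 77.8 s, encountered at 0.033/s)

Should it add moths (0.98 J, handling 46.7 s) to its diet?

No

Intake rate on the current diet: R = (0.033×8.76) / (1 + 0.033×77.8) = 0.2891/3.567 = 0.08103 J/s.
moths: E/h = 0.98/46.7 = 0.02099 J/s.
0.02099 < 0.08103, so adding moths would lower the average — exclude it.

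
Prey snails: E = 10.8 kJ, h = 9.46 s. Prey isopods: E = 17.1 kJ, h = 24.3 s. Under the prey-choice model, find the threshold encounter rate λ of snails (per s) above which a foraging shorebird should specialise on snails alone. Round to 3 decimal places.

0.170 per s

Drop isopods once their profitability E₂/h₂ falls below the rate achievable on snails alone: E₂/h₂ = λE₁/(1 + λh₁).
Solve for λ: λE₁h₂ = E₂(1 + λh₁) → λ(E₁h₂ − E₂h₁) = E₂ → λ = E₂/(E₁h₂ − E₂h₁).
λ = 17.1/(10.8×24.3 − 17.1×9.46) = 17.1/100.7 = 0.1699 per s.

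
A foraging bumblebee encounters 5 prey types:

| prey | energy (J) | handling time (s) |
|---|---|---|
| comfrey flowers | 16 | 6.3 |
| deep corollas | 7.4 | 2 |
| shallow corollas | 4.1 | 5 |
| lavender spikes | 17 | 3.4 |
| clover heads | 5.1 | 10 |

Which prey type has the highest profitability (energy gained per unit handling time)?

Profitability E/h (J/s): comfrey flowers = 16/6.3 = 2.54, deep corollas = 7.4/2 = 3.7, shallow corollas = 4.1/5 = 0.82, lavender spikes = 17/3.4 = 5, clover heads = 5.1/10 = 0.51.
Ranked: lavender spikes > deep corollas > comfrey flowers > shallow corollas > clover heads.

lavender spikes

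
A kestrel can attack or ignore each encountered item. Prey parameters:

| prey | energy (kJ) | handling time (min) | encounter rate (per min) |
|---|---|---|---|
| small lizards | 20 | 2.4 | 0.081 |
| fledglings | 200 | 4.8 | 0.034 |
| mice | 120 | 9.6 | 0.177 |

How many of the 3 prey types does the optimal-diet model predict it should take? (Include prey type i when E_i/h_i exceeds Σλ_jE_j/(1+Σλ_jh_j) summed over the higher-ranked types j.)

2

Rank by E/h (kJ/min): fledglings 41.7, mice 12.5, small lizards 8.33. Include each in turn until the next type's E/h falls below the running intake rate.
Rate on top 1: 5.846. mice: 12.5 > 5.846 → include.
Rate on top 2: 9.796. small lizards: 8.33 < 9.796 → exclude; stop.
Optimal diet: fledglings, mice — 2 of 3 types.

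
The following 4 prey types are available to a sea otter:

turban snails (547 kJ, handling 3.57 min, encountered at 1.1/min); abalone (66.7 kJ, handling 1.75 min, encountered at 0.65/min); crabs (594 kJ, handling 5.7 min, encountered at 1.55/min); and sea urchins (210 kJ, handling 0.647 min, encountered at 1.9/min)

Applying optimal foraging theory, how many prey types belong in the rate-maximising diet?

1

Profitabilities (E/h, kJ/min): sea urchins 325, turban snails 153, crabs 104, abalone 38.1. Add prey in this order while the next type's profitability exceeds the intake rate on those already taken.
Rate on top 1: 179. turban snails: 153 < 179 → exclude; stop.
Optimal diet: sea urchins — 1 of 4 types.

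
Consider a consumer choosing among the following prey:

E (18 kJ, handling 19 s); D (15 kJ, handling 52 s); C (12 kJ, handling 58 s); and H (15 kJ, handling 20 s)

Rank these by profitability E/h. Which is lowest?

C

In descending order of E/h:
E: 18/19 = 0.947 kJ/s
H: 15/20 = 0.75 kJ/s
D: 15/52 = 0.288 kJ/s
C: 12/58 = 0.207 kJ/s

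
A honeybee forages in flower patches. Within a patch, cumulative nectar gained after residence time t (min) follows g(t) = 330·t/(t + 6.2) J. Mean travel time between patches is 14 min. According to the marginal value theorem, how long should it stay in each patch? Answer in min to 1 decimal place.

Maximise g(t)/(T+t): set derivative to zero → g'(t)(T+t) = g(t).
g'(t) = 330·6.2/(t + 6.2)². Setting 330·6.2/(t+6.2)² = 330t/[(t+6.2)(14+t)] gives 6.2(14+t) = t(t+6.2), so t² = 6.2×14 = 86.8.
t* = √86.8 = 9.317 min.

9.3 min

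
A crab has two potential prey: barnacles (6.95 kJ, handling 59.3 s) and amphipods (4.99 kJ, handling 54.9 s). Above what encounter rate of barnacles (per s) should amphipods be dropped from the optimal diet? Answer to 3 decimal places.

At the threshold, the rate on barnacles alone equals the profitability of amphipods: λ·6.95/(1 + λ·59.3) = 4.99/54.9 = 0.09089.
Rearranging, λ(6.95 − 0.09089×59.3) = 0.09089, so λ = 0.09089/1.56 = 0.05826 per s.

0.058 per s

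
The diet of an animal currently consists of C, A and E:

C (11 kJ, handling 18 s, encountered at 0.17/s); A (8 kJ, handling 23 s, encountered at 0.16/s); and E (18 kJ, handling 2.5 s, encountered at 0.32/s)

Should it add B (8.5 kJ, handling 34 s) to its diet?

No

Intake rate on the current diet: R = (0.17×11 + 0.16×8 + 0.32×18) / (1 + 0.17×18 + 0.16×23 + 0.32×2.5) = 8.91/8.54 = 1.043 kJ/s.
B: E/h = 8.5/34 = 0.25 kJ/s.
0.25 < 1.043, so adding B would lower the average — exclude it.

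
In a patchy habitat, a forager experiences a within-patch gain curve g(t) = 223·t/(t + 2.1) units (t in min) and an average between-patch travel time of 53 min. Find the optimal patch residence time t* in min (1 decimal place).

10.5 min

By the marginal value theorem, leave when the instantaneous gain rate g'(t) equals the habitat-wide average g(t)/(T + t).
g'(t) = 223·2.1/(t + 2.1)². Setting 223·2.1/(t+2.1)² = 223t/[(t+2.1)(53+t)] gives 2.1(53+t) = t(t+2.1), so t² = 2.1×53 = 111.3.
t* = √111.3 = 10.55 min.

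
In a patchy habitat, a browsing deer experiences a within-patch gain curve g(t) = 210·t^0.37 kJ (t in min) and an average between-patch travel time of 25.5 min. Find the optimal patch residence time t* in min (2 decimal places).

Optimal t* satisfies g'(t*) = g(t*)/(T + t*).
g'(t) = 0.37·210·t^-0.63. Setting 0.37·210·t^-0.63 = 210·t^0.37/(25.5+t) gives 0.37(25.5+t) = t, so 0.63·t = 0.37×25.5.
t* = 0.37×25.5/0.63 = 14.98 min.

14.98 min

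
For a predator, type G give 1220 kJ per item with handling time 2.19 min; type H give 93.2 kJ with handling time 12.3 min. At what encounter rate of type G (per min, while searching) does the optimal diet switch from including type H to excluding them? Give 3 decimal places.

Drop type H once their profitability E₂/h₂ falls below the rate achievable on type G alone: E₂/h₂ = λE₁/(1 + λh₁).
Solve for λ: λE₁h₂ = E₂(1 + λh₁) → λ(E₁h₂ − E₂h₁) = E₂ → λ = E₂/(E₁h₂ − E₂h₁).
λ = 93.2/(1220×12.3 − 93.2×2.19) = 93.2/1.48e+04 = 0.006296 per min.

0.006 per min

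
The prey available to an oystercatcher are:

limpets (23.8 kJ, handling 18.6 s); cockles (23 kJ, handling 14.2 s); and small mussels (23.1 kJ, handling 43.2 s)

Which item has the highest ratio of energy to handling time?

cockles

Profitability E/h (kJ/s): limpets = 23.8/18.6 = 1.28, cockles = 23/14.2 = 1.62, small mussels = 23.1/43.2 = 0.535.
Ranked: cockles > limpets > small mussels.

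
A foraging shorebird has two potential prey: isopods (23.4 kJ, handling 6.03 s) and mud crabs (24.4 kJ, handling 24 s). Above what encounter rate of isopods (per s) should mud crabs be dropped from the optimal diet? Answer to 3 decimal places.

0.059 per s

At the threshold, the rate on isopods alone equals the profitability of mud crabs: λ·23.4/(1 + λ·6.03) = 24.4/24 = 1.017.
Rearranging, λ(23.4 − 1.017×6.03) = 1.017, so λ = 1.017/17.27 = 0.05887 per s.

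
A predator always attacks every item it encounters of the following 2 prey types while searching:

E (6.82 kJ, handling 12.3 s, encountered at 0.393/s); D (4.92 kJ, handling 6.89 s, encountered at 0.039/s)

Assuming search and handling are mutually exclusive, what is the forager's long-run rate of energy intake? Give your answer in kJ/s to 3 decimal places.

0.471 kJ/s

Energy encountered per unit search time: 0.393×6.82 + 0.039×4.92 = 2.872 kJ/s.
Handling time per unit search time: 0.393×12.3 + 0.039×6.89 = 5.103.
Rate = 2.872/(1 + 5.103) = 0.4706 kJ/s.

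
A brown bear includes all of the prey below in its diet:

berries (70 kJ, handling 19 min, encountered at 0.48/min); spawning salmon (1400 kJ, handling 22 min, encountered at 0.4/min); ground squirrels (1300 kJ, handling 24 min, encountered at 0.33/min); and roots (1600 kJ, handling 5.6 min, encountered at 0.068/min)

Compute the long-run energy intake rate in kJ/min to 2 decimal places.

41.56 kJ/min

Energy encountered per unit search time: 0.48×70 + 0.4×1400 + 0.33×1300 + 0.068×1600 = 1131 kJ/min.
Handling time per unit search time: 0.48×19 + 0.4×22 + 0.33×24 + 0.068×5.6 = 26.22.
Rate = 1131/(1 + 26.22) = 41.56 kJ/min.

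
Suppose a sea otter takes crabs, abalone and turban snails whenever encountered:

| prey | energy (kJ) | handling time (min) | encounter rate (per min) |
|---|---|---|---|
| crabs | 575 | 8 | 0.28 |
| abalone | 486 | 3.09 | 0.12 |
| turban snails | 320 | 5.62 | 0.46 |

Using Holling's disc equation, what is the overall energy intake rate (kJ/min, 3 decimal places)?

R = Σλ_iE_i / (1 + Σλ_ih_i)
Numerator: 0.28×575 + 0.12×486 + 0.46×320 = 366.5
Denominator: 1 + 0.28×8 + 0.12×3.09 + 0.46×5.62 = 6.196
R = 366.5/6.196 = 59.15 kJ/min

59.154 kJ/min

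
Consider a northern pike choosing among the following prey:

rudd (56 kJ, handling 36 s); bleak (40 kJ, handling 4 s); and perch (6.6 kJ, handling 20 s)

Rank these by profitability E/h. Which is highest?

bleak

Profitability E/h (kJ/s): rudd = 56/36 = 1.56, bleak = 40/4 = 10, perch = 6.6/20 = 0.33.
Ranked: bleak > rudd > perch.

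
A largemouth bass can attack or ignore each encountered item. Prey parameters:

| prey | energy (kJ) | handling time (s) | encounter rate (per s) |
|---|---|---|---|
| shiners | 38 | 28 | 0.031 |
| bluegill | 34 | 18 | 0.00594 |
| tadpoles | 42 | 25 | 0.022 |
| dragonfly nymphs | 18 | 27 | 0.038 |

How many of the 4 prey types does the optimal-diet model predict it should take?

Rank by E/h (kJ/s): bluegill 1.89, tadpoles 1.68, shiners 1.36, dragonfly nymphs 0.667. Include each in turn until the next type's E/h falls below the running intake rate.
Rate on top 1: 0.1825. tadpoles: 1.68 > 0.1825 → include.
Rate on top 2: 0.6796. shiners: 1.36 > 0.6796 → include.
Rate on top 3: 0.9125. dragonfly nymphs: 0.667 < 0.9125 → exclude; stop.
Optimal diet: bluegill, tadpoles, shiners — 3 of 4 types.

3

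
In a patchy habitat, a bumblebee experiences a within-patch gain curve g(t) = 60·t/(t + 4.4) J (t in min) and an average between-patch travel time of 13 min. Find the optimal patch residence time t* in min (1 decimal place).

Optimal t* satisfies g'(t*) = g(t*)/(T + t*).
g'(t) = 60·4.4/(t + 4.4)². Setting 60·4.4/(t+4.4)² = 60t/[(t+4.4)(13+t)] gives 4.4(13+t) = t(t+4.4), so t² = 4.4×13 = 57.2.
t* = √57.2 = 7.563 min.

7.6 min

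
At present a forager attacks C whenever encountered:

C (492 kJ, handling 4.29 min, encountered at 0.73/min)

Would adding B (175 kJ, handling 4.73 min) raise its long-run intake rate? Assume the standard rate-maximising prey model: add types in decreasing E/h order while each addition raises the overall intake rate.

No

Intake rate on the current diet: R = (0.73×492) / (1 + 0.73×4.29) = 359.2/4.132 = 86.93 kJ/min.
B: E/h = 175/4.73 = 37 kJ/min.
37 < 86.93, so adding B would lower the average — exclude it.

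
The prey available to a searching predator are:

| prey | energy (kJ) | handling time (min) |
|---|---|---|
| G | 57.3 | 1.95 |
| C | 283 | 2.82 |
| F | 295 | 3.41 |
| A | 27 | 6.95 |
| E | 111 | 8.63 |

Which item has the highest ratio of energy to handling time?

Profitability E/h (kJ/min): G = 57.3/1.95 = 29.4, C = 283/2.82 = 100, F = 295/3.41 = 86.5, A = 27/6.95 = 3.88, E = 111/8.63 = 12.9.
Ranked: C > F > G > E > A.

C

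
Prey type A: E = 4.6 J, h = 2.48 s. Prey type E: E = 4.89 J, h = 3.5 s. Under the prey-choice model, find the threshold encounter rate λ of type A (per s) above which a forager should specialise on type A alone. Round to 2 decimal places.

1.23 per s

At the threshold, the rate on type A alone equals the profitability of type E: λ·4.6/(1 + λ·2.48) = 4.89/3.5 = 1.397.
Rearranging, λ(4.6 − 1.397×2.48) = 1.397, so λ = 1.397/1.135 = 1.231 per s.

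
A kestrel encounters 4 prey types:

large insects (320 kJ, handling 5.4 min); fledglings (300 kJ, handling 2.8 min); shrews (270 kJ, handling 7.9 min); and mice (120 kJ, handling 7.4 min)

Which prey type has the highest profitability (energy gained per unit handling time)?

fledglings

Profitability E/h (kJ/min): large insects = 320/5.4 = 59.3, fledglings = 300/2.8 = 107, shrews = 270/7.9 = 34.2, mice = 120/7.4 = 16.2.
Ranked: fledglings > large insects > shrews > mice.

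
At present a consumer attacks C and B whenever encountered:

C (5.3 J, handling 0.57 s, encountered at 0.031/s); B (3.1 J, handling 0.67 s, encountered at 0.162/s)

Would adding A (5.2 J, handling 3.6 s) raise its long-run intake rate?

Yes

Intake rate on the current diet: R = (0.031×5.3 + 0.162×3.1) / (1 + 0.031×0.57 + 0.162×0.67) = 0.6665/1.126 = 0.5918 J/s.
Profitability of A: 5.2/3.6 = 1.444 J/s.
1.444 > 0.5918, so adding A raises the average — include it.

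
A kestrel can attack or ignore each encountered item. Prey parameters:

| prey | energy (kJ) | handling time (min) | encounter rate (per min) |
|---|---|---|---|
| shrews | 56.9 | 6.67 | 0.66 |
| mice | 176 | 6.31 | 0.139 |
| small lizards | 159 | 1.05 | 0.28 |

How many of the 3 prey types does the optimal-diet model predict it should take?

E/h in descending order: small lizards 151, mice 27.9, shrews 8.53 kJ/min. The optimal diet is the largest prefix of this list for which every included type satisfies E_i/h_i > R on the types above it.
Rate on top 1: 34.4. mice: 27.9 < 34.4 → exclude; stop.
Optimal diet: small lizards — 1 of 3 types.

1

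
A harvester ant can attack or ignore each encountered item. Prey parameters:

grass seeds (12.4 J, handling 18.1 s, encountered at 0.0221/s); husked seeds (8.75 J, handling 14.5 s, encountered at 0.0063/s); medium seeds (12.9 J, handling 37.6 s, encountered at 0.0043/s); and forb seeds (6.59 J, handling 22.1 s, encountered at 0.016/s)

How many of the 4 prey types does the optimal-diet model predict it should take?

Profitabilities (E/h, J/s): grass seeds 0.685, husked seeds 0.603, medium seeds 0.343, forb seeds 0.298. Add prey in this order while the next type's profitability exceeds the intake rate on those already taken.
Rate on top 1: 0.1957. husked seeds: 0.603 > 0.1957 → include.
Rate on top 2: 0.2207. medium seeds: 0.343 > 0.2207 → include.
Rate on top 3: 0.2327. forb seeds: 0.298 > 0.2327 → include.
Optimal diet: grass seeds, husked seeds, medium seeds, forb seeds — 4 of 4 types.

4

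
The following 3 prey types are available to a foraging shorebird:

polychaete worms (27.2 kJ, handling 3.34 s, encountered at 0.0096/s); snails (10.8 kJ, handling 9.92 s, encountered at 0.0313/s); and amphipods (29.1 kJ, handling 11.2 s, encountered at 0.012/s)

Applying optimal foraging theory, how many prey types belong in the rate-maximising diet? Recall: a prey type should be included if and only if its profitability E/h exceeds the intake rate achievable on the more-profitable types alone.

3

E/h in descending order: polychaete worms 8.14, amphipods 2.6, snails 1.09 kJ/s. The optimal diet is the largest prefix of this list for which every included type satisfies E_i/h_i > R on the types above it.
Rate on top 1: 0.253. amphipods: 2.6 > 0.253 → include.
Rate on top 2: 0.5232. snails: 1.09 > 0.5232 → include.
Optimal diet: polychaete worms, amphipods, snails — 3 of 3 types.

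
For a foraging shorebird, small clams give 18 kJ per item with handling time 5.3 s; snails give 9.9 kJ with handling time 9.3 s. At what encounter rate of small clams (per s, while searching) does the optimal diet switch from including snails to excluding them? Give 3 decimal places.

Drop snails once their profitability E₂/h₂ falls below the rate achievable on small clams alone: E₂/h₂ = λE₁/(1 + λh₁).
Solve for λ: λE₁h₂ = E₂(1 + λh₁) → λ(E₁h₂ − E₂h₁) = E₂ → λ = E₂/(E₁h₂ − E₂h₁).
λ = 9.9/(18×9.3 − 9.9×5.3) = 9.9/114.9 = 0.08614 per s.

0.086 per s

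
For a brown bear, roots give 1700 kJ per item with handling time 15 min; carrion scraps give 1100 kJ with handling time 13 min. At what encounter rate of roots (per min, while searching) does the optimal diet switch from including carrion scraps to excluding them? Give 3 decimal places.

The zero-one rule: include carrion scraps iff E₂/h₂ > λE₁/(1+λh₁). Equality gives the switch point.
λE₁h₂ = E₂ + λE₂h₁ ⇒ λ = E₂/(E₁h₂ − E₂h₁) = 1100/(2.21e+04 − 1.65e+04) = 0.1964 per min.

0.196 per min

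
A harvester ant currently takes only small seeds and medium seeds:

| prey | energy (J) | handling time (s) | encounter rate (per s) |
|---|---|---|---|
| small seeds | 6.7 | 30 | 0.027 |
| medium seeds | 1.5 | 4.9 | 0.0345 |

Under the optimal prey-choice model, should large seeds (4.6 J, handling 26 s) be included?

Yes

Current rate: (0.027×6.7 + 0.0345×1.5)/(1 + 0.027×30 + 0.0345×4.9) = 0.1176 J/s.
Profitability of large seeds: 4.6/26 = 0.1769 J/s.
0.1769 > 0.1176, so adding large seeds raises the average — include it.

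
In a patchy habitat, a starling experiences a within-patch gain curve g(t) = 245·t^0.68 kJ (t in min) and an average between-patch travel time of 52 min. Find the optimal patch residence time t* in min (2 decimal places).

Optimal t* satisfies g'(t*) = g(t*)/(T + t*).
g'(t) = 0.68·245·t^-0.32. Setting 0.68·245·t^-0.32 = 245·t^0.68/(52+t) gives 0.68(52+t) = t, so 0.32·t = 0.68×52.
t* = 0.68×52/0.32 = 110.5 min.

110.50 min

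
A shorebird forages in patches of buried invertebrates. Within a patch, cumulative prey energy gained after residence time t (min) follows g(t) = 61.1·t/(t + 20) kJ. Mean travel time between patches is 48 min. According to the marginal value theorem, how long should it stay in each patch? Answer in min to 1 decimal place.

Optimal t* satisfies g'(t*) = g(t*)/(T + t*).
g'(t) = 61.1·20/(t + 20)². Setting 61.1·20/(t+20)² = 61.1t/[(t+20)(48+t)] gives 20(48+t) = t(t+20), so t² = 20×48 = 960.
t* = √960 = 30.98 min.

31.0 min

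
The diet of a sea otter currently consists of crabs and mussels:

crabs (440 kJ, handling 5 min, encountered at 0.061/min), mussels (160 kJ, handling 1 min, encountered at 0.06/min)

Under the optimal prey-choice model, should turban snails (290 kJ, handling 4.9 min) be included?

Yes

On crabs and mussels alone, R = ΣλE/(1+Σλh) = 36.44/1.365 = 26.7 kJ/min.
Profitability of turban snails: 290/4.9 = 59.18 kJ/min.
59.18 > 26.7, so adding turban snails raises the average — include it.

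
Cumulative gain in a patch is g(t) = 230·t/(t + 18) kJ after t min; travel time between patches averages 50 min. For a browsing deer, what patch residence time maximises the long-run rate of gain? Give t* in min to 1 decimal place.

Maximise g(t)/(T+t): set derivative to zero → g'(t)(T+t) = g(t).
g'(t) = 230·18/(t + 18)². Setting 230·18/(t+18)² = 230t/[(t+18)(50+t)] gives 18(50+t) = t(t+18), so t² = 18×50 = 900.
t* = √900 = 30 min.

30.0 min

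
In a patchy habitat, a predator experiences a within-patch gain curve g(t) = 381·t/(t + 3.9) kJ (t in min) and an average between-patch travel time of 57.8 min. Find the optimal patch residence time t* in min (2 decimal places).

15.01 min

Maximise g(t)/(T+t): set derivative to zero → g'(t)(T+t) = g(t).
g'(t) = 381·3.9/(t + 3.9)². Setting 381·3.9/(t+3.9)² = 381t/[(t+3.9)(57.8+t)] gives 3.9(57.8+t) = t(t+3.9), so t² = 3.9×57.8 = 225.4.
t* = √225.4 = 15.01 min.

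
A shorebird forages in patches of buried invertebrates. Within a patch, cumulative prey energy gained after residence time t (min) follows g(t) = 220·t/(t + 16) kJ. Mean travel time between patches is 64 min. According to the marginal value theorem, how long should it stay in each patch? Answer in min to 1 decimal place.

32.0 min

Maximise g(t)/(T+t): set derivative to zero → g'(t)(T+t) = g(t).
g'(t) = 220·16/(t + 16)². Setting 220·16/(t+16)² = 220t/[(t+16)(64+t)] gives 16(64+t) = t(t+16), so t² = 16×64 = 1024.
t* = √1024 = 32 min.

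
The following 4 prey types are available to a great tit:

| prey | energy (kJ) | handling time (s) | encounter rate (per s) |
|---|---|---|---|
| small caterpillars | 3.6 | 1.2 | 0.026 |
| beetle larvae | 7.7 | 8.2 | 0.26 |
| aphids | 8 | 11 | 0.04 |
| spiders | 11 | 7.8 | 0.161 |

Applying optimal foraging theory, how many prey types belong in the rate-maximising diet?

Profitabilities (E/h, kJ/s): small caterpillars 3, spiders 1.41, beetle larvae 0.939, aphids 0.727. Add prey in this order while the next type's profitability exceeds the intake rate on those already taken.
Rate on top 1: 0.09077. spiders: 1.41 > 0.09077 → include.
Rate on top 2: 0.8153. beetle larvae: 0.939 > 0.8153 → include.
Rate on top 3: 0.875. aphids: 0.727 < 0.875 → exclude; stop.
Optimal diet: small caterpillars, spiders, beetle larvae — 3 of 4 types.

3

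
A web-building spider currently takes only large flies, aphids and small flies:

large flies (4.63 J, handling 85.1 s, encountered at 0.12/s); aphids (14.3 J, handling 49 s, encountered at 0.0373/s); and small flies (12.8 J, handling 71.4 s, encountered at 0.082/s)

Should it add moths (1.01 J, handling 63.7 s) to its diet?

Intake rate on the current diet: R = (0.12×4.63 + 0.0373×14.3 + 0.082×12.8) / (1 + 0.12×85.1 + 0.0373×49 + 0.082×71.4) = 2.139/18.89 = 0.1132 J/s.
Profitability of moths: 1.01/63.7 = 0.01586 J/s.
Since 0.01586 < R, time spent handling moths is better spent searching.

No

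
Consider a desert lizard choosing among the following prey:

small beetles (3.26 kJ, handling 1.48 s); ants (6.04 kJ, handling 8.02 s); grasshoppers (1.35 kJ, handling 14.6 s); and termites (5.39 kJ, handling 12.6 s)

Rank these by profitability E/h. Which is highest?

small beetles

Profitability E/h (kJ/s): small beetles = 3.26/1.48 = 2.2, ants = 6.04/8.02 = 0.753, grasshoppers = 1.35/14.6 = 0.0925, termites = 5.39/12.6 = 0.428.
Ranked: small beetles > ants > termites > grasshoppers.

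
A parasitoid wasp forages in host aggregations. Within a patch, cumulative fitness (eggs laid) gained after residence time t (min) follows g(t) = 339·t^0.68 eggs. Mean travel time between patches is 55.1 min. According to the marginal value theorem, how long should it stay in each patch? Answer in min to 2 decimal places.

By the marginal value theorem, leave when the instantaneous gain rate g'(t) equals the habitat-wide average g(t)/(T + t).
g'(t) = 0.68·339·t^-0.32. Setting 0.68·339·t^-0.32 = 339·t^0.68/(55.1+t) gives 0.68(55.1+t) = t, so 0.32·t = 0.68×55.1.
t* = 0.68×55.1/0.32 = 117.1 min.

117.09 min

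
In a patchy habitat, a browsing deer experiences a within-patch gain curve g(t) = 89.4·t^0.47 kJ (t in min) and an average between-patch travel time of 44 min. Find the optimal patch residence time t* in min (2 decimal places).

39.02 min

Maximise g(t)/(T+t): set derivative to zero → g'(t)(T+t) = g(t).
g'(t) = 0.47·89.4·t^-0.53. Setting 0.47·89.4·t^-0.53 = 89.4·t^0.47/(44+t) gives 0.47(44+t) = t, so 0.53·t = 0.47×44.
t* = 0.47×44/0.53 = 39.02 min.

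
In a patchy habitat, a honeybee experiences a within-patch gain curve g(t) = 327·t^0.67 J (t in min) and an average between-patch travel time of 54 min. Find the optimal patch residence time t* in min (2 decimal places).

109.64 min

By the marginal value theorem, leave when the instantaneous gain rate g'(t) equals the habitat-wide average g(t)/(T + t).
g'(t) = 0.67·327·t^-0.33. Setting 0.67·327·t^-0.33 = 327·t^0.67/(54+t) gives 0.67(54+t) = t, so 0.33·t = 0.67×54.
t* = 0.67×54/0.33 = 109.6 min.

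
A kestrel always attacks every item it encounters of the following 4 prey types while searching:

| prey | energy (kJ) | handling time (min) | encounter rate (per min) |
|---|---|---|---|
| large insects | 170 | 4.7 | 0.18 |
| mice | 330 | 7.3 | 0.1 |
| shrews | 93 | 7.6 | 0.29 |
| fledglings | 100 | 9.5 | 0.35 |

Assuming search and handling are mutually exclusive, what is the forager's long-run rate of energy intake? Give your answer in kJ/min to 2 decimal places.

15.49 kJ/min

R = Σλ_iE_i / (1 + Σλ_ih_i)
Numerator: 0.18×170 + 0.1×330 + 0.29×93 + 0.35×100 = 125.6
Denominator: 1 + 0.18×4.7 + 0.1×7.3 + 0.29×7.6 + 0.35×9.5 = 8.105
R = 125.6/8.105 = 15.49 kJ/min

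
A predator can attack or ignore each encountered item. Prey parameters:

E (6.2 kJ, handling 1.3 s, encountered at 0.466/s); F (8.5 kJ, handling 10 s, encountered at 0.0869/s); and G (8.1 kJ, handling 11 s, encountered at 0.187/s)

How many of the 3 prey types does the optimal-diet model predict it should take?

E/h in descending order: E 4.77, F 0.85, G 0.736 kJ/s. The optimal diet is the largest prefix of this list for which every included type satisfies E_i/h_i > R on the types above it.
Rate on top 1: 1.799. F: 0.85 < 1.799 → exclude; stop.
Optimal diet: E — 1 of 3 types.

1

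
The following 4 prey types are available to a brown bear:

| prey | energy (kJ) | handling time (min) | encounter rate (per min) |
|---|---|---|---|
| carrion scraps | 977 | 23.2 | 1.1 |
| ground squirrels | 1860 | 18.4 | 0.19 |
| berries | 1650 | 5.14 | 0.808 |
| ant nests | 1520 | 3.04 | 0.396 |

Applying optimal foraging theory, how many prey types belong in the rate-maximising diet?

Rank by E/h (kJ/min): ant nests 500, berries 321, ground squirrels 101, carrion scraps 42.1. Include each in turn until the next type's E/h falls below the running intake rate.
Rate on top 1: 273.1. berries: 321 > 273.1 → include.
Rate on top 2: 304.4. ground squirrels: 101 < 304.4 → exclude; stop.
Optimal diet: ant nests, berries — 2 of 4 types.

2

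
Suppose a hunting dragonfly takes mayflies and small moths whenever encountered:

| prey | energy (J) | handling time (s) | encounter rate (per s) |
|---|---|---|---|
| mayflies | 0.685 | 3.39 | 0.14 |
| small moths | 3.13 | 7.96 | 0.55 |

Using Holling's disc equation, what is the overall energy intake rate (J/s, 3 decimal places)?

R = (0.14×0.685 + 0.55×3.13) / (1 + 0.14×3.39 + 0.55×7.96) = 1.817/5.853 = 0.3105 J/s.

0.311 J/s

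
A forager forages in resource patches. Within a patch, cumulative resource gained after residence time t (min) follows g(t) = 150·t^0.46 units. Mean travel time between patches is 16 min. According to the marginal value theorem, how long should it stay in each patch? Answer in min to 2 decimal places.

Optimal t* satisfies g'(t*) = g(t*)/(T + t*).
g'(t) = 0.46·150·t^-0.54. Setting 0.46·150·t^-0.54 = 150·t^0.46/(16+t) gives 0.46(16+t) = t, so 0.54·t = 0.46×16.
t* = 0.46×16/0.54 = 13.63 min.

13.63 min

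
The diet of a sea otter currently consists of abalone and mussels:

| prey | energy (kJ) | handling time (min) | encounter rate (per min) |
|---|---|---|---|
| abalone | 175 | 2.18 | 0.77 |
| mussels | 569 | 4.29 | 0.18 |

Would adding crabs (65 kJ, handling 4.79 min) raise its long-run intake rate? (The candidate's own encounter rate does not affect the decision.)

No

Current rate: (0.77×175 + 0.18×569)/(1 + 0.77×2.18 + 0.18×4.29) = 68.73 kJ/min.
crabs: E/h = 65/4.79 = 13.57 kJ/min.
Since 13.57 < R, time spent handling crabs is better spent searching.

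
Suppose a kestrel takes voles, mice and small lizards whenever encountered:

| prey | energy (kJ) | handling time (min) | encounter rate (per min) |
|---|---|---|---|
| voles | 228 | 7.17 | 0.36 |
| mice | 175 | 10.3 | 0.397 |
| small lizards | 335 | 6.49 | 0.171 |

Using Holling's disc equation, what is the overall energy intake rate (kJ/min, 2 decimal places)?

R = (0.36×228 + 0.397×175 + 0.171×335) / (1 + 0.36×7.17 + 0.397×10.3 + 0.171×6.49) = 208.8/8.78 = 23.79 kJ/min.

23.79 kJ/min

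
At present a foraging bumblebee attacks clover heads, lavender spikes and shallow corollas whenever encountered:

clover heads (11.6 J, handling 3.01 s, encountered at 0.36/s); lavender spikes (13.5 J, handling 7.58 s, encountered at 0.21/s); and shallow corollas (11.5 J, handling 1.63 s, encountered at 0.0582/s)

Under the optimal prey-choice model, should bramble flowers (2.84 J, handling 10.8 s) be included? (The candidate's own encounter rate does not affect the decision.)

Current rate: (0.36×11.6 + 0.21×13.5 + 0.0582×11.5)/(1 + 0.36×3.01 + 0.21×7.58 + 0.0582×1.63) = 2.037 J/s.
bramble flowers: E/h = 2.84/10.8 = 0.263 J/s.
0.263 < 2.037, so adding bramble flowers would lower the average — exclude it.

No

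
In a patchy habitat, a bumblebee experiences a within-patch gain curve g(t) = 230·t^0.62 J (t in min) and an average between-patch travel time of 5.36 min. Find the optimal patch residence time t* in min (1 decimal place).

Maximise g(t)/(T+t): set derivative to zero → g'(t)(T+t) = g(t).
g'(t) = 0.62·230·t^-0.38. Setting 0.62·230·t^-0.38 = 230·t^0.62/(5.36+t) gives 0.62(5.36+t) = t, so 0.38·t = 0.62×5.36.
t* = 0.62×5.36/0.38 = 8.745 min.

8.7 min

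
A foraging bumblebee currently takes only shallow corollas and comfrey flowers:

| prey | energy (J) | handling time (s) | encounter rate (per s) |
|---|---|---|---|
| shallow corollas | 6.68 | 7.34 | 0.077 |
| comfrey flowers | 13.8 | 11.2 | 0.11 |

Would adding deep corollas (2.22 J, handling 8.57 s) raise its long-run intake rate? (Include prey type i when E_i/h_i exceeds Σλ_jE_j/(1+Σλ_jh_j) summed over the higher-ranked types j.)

No

Intake rate on the current diet: R = (0.077×6.68 + 0.11×13.8) / (1 + 0.077×7.34 + 0.11×11.2) = 2.032/2.797 = 0.7266 J/s.
deep corollas: E/h = 2.22/8.57 = 0.259 J/s.
0.259 < 0.7266, so adding deep corollas would lower the average — exclude it.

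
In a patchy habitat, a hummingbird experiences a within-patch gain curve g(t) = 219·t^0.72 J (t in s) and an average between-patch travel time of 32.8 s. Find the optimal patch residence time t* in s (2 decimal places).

Maximise g(t)/(T+t): set derivative to zero → g'(t)(T+t) = g(t).
g'(t) = 0.72·219·t^-0.28. Setting 0.72·219·t^-0.28 = 219·t^0.72/(32.8+t) gives 0.72(32.8+t) = t, so 0.28·t = 0.72×32.8.
t* = 0.72×32.8/0.28 = 84.34 s.

84.34 s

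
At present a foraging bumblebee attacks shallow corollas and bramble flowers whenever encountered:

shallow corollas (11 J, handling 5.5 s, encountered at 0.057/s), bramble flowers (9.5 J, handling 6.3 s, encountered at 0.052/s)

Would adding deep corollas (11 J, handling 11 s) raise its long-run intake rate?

Yes

Current rate: (0.057×11 + 0.052×9.5)/(1 + 0.057×5.5 + 0.052×6.3) = 0.6831 J/s.
deep corollas: E/h = 11/11 = 1 J/s.
1 > 0.6831, so adding deep corollas raises the average — include it.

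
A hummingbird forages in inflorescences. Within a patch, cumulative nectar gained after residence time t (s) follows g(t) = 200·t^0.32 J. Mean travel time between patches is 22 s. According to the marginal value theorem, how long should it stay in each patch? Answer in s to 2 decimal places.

10.35 s

Optimal t* satisfies g'(t*) = g(t*)/(T + t*).
g'(t) = 0.32·200·t^-0.68. Setting 0.32·200·t^-0.68 = 200·t^0.32/(22+t) gives 0.32(22+t) = t, so 0.68·t = 0.32×22.
t* = 0.32×22/0.68 = 10.35 s.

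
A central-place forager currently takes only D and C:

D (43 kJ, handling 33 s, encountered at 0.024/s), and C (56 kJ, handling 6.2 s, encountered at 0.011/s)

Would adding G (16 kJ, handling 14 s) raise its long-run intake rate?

On D and C alone, R = ΣλE/(1+Σλh) = 1.648/1.86 = 0.8859 kJ/s.
G: E/h = 16/14 = 1.143 kJ/s.
1.143 > 0.8859, so adding G raises the average — include it.

Yes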